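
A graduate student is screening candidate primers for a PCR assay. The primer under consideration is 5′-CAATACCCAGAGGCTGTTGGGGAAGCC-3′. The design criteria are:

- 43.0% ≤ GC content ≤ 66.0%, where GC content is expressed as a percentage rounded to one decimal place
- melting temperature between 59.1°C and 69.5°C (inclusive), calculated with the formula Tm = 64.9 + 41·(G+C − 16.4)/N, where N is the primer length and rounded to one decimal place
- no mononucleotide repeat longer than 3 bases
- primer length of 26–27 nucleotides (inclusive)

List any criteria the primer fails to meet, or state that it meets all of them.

Fails: homopolymer run.

Base counts: A=7, T=4, G=9, C=7 (length 27).
GC content: GC 16/27 = 59.3% ✓
Tm: Tm = 64.9 + 41·(16 − 16.4)/27 = 64.3°C ✓
homopolymer run: longest run = 4, exceeds 3 ✗
length: length 27 ✓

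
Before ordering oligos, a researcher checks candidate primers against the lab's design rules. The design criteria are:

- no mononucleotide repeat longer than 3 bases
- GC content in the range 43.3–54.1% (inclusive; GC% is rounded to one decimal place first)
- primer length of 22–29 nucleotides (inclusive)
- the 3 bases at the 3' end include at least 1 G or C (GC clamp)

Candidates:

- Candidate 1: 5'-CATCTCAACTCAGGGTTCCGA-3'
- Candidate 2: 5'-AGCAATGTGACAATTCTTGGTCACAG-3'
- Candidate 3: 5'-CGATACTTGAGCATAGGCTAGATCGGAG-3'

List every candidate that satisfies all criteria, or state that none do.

Candidate 3 only.

Candidate 1 (21 nt, A=5 T=5 G=4 C=7): longest run = 3 ✓; GC 11/21 = 52.4% ✓; length 21, outside 22–29 ✗; 3' end CGA has 2 G/C ✓ — fails.
Candidate 2 (26 nt, A=8 T=7 G=6 C=5): longest run = 2 ✓; GC 11/26 = 42.3%, outside 43.3–54.1% ✗; length 26 ✓; 3' end CAG has 2 G/C ✓ — fails.
Candidate 3 (28 nt, A=8 T=6 G=9 C=5): longest run = 2 ✓; GC 14/28 = 50.0% ✓; length 28 ✓; 3' end GAG has 2 G/C ✓ — passes.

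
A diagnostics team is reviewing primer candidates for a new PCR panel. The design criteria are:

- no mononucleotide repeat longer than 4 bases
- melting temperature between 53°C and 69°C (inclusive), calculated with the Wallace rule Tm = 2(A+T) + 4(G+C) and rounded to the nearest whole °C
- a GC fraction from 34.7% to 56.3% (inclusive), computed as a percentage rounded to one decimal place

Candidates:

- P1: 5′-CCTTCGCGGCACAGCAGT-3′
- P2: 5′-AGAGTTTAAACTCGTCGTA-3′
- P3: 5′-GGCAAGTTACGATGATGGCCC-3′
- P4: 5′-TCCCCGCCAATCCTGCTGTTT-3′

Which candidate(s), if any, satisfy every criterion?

P1 (18 nt, A=3 T=3 G=5 C=7): longest run = 2 ✓; Tm = 2·6 + 4·12 = 60°C ✓; GC 12/18 = 66.7%, outside 34.7–56.3% ✗ — fails.
P2 (19 nt, A=6 T=6 G=4 C=3): longest run = 3 ✓; Tm = 2·12 + 4·7 = 52°C, outside 53–69°C ✗; GC 7/19 = 36.8% ✓ — fails.
P3 (21 nt, A=5 T=4 G=7 C=5): longest run = 3 ✓; Tm = 2·9 + 4·12 = 66°C ✓; GC 12/21 = 57.1%, outside 34.7–56.3% ✗ — fails.
P4 (21 nt, A=2 T=7 G=3 C=9): longest run = 4 ✓; Tm = 2·9 + 4·12 = 66°C ✓; GC 12/21 = 57.1%, outside 34.7–56.3% ✗ — fails.

None of the candidates satisfy all criteria.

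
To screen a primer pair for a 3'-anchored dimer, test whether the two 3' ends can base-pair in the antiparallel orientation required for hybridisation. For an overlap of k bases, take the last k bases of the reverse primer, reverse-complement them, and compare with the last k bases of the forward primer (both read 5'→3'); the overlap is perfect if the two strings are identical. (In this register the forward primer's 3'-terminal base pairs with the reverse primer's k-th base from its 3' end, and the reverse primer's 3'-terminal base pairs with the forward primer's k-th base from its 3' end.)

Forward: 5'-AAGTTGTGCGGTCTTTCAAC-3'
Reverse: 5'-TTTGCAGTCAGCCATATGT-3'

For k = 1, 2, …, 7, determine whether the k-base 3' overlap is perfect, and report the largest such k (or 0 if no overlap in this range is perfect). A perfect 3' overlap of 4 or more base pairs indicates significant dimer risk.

Longest perfect overlap: 2 complementary base pairs; below the dimer-risk threshold (threshold 4).

Last 7 bases (5'→3') — forward …TTTCAAC, reverse …CATATGT.
Reverse complement of the reverse primer's last 7 bases: ACATATG; its first k bases are the reverse complement of the reverse primer's last k bases, so a perfect k-base overlap needs the forward primer's last k bases to equal them.
Comparing (forward last k vs required): k=1: C vs A ✗; k=2: AC vs AC ✓; k=3: AAC vs ACA ✗; k=4: CAAC vs ACAT ✗; k=5: TCAAC vs ACATA ✗; k=6: TTCAAC vs ACATAT ✗; k=7: TTTCAAC vs ACATATG ✗.
Only k = 2 is perfect, so the longest perfect 3' overlap is 2.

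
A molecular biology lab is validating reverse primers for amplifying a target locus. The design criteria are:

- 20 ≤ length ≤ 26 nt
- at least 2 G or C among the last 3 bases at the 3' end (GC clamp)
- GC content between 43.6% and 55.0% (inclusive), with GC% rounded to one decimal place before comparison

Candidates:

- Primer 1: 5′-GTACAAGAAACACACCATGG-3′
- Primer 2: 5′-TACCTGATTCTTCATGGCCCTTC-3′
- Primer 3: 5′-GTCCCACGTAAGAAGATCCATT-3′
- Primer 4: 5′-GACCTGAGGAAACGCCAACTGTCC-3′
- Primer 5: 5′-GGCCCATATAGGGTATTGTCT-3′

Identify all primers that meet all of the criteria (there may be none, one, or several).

Primer 1 (20 nt, A=9 T=2 G=4 C=5): length 20 ✓; 3' end TGG has 2 G/C ✓; GC 9/20 = 45.0% ✓ — passes.
Primer 2 (23 nt, A=3 T=9 G=3 C=8): length 23 ✓; 3' end TTC has 1 G/C, need ≥2 ✗; GC 11/23 = 47.8% ✓ — fails.
Primer 3 (22 nt, A=7 T=5 G=4 C=6): length 22 ✓; 3' end ATT has 0 G/C, need ≥2 ✗; GC 10/22 = 45.5% ✓ — fails.
Primer 4 (24 nt, A=7 T=3 G=6 C=8): length 24 ✓; 3' end TCC has 2 G/C ✓; GC 14/24 = 58.3%, outside 43.6–55.0% ✗ — fails.
Primer 5 (21 nt, A=4 T=7 G=6 C=4): length 21 ✓; 3' end TCT has 1 G/C, need ≥2 ✗; GC 10/21 = 47.6% ✓ — fails.

Primer 1 only.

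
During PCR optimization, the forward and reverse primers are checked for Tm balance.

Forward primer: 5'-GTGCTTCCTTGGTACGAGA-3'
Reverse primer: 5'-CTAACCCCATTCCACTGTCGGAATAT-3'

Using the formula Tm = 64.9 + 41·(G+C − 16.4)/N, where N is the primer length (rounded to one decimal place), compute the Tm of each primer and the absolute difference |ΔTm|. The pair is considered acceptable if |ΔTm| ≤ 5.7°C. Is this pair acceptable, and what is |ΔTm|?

|ΔTm| = 6.9°C; the pair is not acceptable.

Forward: G+C = 10, N = 19 → Tm = 64.9 + 41·(10 − 16.4)/19 = 51.1°C.
Reverse: G+C = 12, N = 26 → Tm = 64.9 + 41·(12 − 16.4)/26 = 58.0°C.
|ΔTm| = |51.1 − 58.0| = 6.9°C, > 5.7°C.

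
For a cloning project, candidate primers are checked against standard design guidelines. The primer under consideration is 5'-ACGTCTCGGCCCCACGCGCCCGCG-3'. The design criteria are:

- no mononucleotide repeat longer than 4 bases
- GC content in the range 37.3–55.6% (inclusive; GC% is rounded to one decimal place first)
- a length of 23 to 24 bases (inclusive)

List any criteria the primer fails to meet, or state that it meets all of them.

Fails: GC content.

Base counts: A=2, T=2, G=7, C=13 (length 24).
homopolymer run: longest run = 4 ✓
GC content: GC 20/24 = 83.3%, outside 37.3–55.6% ✗
length: length 24 ✓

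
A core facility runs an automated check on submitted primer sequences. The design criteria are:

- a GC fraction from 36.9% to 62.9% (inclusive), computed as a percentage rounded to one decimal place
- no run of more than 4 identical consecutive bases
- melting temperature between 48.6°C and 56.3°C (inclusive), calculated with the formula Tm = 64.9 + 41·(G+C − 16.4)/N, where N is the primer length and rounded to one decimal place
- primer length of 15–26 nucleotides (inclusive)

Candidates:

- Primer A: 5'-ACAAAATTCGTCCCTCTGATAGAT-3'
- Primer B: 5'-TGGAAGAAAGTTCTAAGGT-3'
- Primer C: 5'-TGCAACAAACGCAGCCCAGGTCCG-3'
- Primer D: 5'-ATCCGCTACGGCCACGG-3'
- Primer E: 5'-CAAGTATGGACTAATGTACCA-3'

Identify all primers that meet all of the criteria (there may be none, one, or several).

Primer A (24 nt, A=8 T=7 G=3 C=6): GC 9/24 = 37.5% ✓; longest run = 4 ✓; Tm = 64.9 + 41·(9 − 16.4)/24 = 52.3°C ✓; length 24 ✓ — passes.
Primer B (19 nt, A=7 T=5 G=6 C=1): GC 7/19 = 36.8%, outside 36.9–62.9% ✗; longest run = 3 ✓; Tm = 64.9 + 41·(7 − 16.4)/19 = 44.6°C, outside 48.6–56.3°C ✗; length 19 ✓ — fails.
Primer C (24 nt, A=7 T=2 G=6 C=9): GC 15/24 = 62.5% ✓; longest run = 3 ✓; Tm = 64.9 + 41·(15 − 16.4)/24 = 62.5°C, outside 48.6–56.3°C ✗; length 24 ✓ — fails.
Primer D (17 nt, A=3 T=2 G=5 C=7): GC 12/17 = 70.6%, outside 36.9–62.9% ✗; longest run = 2 ✓; Tm = 64.9 + 41·(12 − 16.4)/17 = 54.3°C ✓; length 17 ✓ — fails.
Primer E (21 nt, A=8 T=5 G=4 C=4): GC 8/21 = 38.1% ✓; longest run = 2 ✓; Tm = 64.9 + 41·(8 − 16.4)/21 = 48.5°C, outside 48.6–56.3°C ✗; length 21 ✓ — fails.

Primer A only.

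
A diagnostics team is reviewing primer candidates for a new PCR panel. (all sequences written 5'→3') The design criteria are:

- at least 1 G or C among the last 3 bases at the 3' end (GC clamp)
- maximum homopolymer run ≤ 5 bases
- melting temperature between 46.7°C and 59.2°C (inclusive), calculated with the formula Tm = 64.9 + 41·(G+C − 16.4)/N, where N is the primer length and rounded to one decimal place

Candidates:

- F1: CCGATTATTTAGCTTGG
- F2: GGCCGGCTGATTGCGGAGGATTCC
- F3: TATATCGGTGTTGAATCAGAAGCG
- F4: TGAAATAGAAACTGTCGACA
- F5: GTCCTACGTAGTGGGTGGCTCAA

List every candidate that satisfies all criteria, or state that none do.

F3 and F5.

F1 (17 nt, A=3 T=7 G=4 C=3): 3' end TGG has 2 G/C ✓; longest run = 3 ✓; Tm = 64.9 + 41·(7 − 16.4)/17 = 42.2°C, outside 46.7–59.2°C ✗ — fails.
F2 (24 nt, A=3 T=5 G=10 C=6): 3' end TCC has 2 G/C ✓; longest run = 2 ✓; Tm = 64.9 + 41·(16 − 16.4)/24 = 64.2°C, outside 46.7–59.2°C ✗ — fails.
F3 (24 nt, A=7 T=7 G=7 C=3): 3' end GCG has 3 G/C ✓; longest run = 2 ✓; Tm = 64.9 + 41·(10 − 16.4)/24 = 54.0°C ✓ — passes.
F4 (20 nt, A=9 T=4 G=4 C=3): 3' end ACA has 1 G/C ✓; longest run = 3 ✓; Tm = 64.9 + 41·(7 − 16.4)/20 = 45.6°C, outside 46.7–59.2°C ✗ — fails.
F5 (23 nt, A=4 T=6 G=8 C=5): 3' end CAA has 1 G/C ✓; longest run = 3 ✓; Tm = 64.9 + 41·(13 − 16.4)/23 = 58.8°C ✓ — passes.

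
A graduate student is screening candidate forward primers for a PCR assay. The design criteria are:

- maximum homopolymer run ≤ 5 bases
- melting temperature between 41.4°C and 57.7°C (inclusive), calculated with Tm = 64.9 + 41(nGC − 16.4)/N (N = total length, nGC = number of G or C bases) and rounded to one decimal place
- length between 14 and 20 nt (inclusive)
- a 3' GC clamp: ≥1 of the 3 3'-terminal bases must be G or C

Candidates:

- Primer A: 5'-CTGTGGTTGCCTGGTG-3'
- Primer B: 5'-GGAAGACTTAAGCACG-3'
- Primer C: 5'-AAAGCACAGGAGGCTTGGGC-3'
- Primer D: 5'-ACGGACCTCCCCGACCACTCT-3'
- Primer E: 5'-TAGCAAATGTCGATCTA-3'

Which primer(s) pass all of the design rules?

Primer A (16 nt, A=0 T=6 G=7 C=3): longest run = 2 ✓; Tm = 64.9 + 41·(10 − 16.4)/16 = 48.5°C ✓; length 16 ✓; 3' end GTG has 2 G/C ✓ — passes.
Primer B (16 nt, A=6 T=2 G=5 C=3): longest run = 2 ✓; Tm = 64.9 + 41·(8 − 16.4)/16 = 43.4°C ✓; length 16 ✓; 3' end ACG has 2 G/C ✓ — passes.
Primer C (20 nt, A=6 T=2 G=8 C=4): longest run = 3 ✓; Tm = 64.9 + 41·(12 − 16.4)/20 = 55.9°C ✓; length 20 ✓; 3' end GGC has 3 G/C ✓ — passes.
Primer D (21 nt, A=4 T=3 G=3 C=11): longest run = 4 ✓; Tm = 64.9 + 41·(14 − 16.4)/21 = 60.2°C, outside 41.4–57.7°C ✗; length 21, outside 14–20 ✗; 3' end TCT has 1 G/C ✓ — fails.
Primer E (17 nt, A=6 T=5 G=3 C=3): longest run = 3 ✓; Tm = 64.9 + 41·(6 − 16.4)/17 = 39.8°C, outside 41.4–57.7°C ✗; length 17 ✓; 3' end CTA has 1 G/C ✓ — fails.

Primer A, Primer B and Primer C.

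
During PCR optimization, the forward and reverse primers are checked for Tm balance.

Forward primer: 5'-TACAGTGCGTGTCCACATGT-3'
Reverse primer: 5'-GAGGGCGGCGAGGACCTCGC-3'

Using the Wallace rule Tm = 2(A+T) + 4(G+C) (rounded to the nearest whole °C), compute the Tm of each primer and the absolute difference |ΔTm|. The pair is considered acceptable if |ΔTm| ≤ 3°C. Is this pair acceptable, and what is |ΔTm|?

Forward: A=4 T=6 G=5 C=5 → Tm = 2·10 + 4·10 = 60°C.
Reverse: A=3 T=1 G=10 C=6 → Tm = 2·4 + 4·16 = 72°C.
|ΔTm| = |60 − 72| = 12°C, > 3°C.

|ΔTm| = 12°C; the pair is not acceptable.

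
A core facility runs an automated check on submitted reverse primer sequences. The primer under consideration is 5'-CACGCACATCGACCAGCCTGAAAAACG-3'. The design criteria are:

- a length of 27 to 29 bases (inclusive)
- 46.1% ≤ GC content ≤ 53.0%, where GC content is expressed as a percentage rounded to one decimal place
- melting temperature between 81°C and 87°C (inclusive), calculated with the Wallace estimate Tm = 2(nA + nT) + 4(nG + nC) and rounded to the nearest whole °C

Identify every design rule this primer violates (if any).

Base counts: A=10, T=2, G=5, C=10 (length 27).
length: length 27 ✓
GC content: GC 15/27 = 55.6%, outside 46.1–53.0% ✗
Tm: Tm = 2·12 + 4·15 = 84°C ✓

Fails: GC content.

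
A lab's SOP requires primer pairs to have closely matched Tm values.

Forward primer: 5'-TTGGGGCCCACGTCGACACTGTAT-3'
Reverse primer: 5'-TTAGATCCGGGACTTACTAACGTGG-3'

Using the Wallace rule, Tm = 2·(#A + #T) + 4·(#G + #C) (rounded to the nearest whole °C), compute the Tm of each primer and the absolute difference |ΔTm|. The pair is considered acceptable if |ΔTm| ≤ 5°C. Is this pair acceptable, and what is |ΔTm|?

Forward: A=4 T=6 G=7 C=7 → Tm = 2·10 + 4·14 = 76°C.
Reverse: A=6 T=7 G=7 C=5 → Tm = 2·13 + 4·12 = 74°C.
|ΔTm| = |76 − 74| = 2°C, ≤ 5°C.

|ΔTm| = 2°C; the pair is acceptable.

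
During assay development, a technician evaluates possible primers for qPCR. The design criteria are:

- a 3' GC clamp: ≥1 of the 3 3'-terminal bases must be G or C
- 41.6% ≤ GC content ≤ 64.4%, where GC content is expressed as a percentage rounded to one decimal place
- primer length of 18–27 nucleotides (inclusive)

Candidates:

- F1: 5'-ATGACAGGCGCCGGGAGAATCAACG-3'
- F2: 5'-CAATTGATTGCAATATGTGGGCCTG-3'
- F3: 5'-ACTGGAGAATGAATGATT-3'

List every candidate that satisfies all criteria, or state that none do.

F1 and F2.

F1 (25 nt, A=8 T=2 G=9 C=6): 3' end ACG has 2 G/C ✓; GC 15/25 = 60.0% ✓; length 25 ✓ — passes.
F2 (25 nt, A=6 T=8 G=7 C=4): 3' end CTG has 2 G/C ✓; GC 11/25 = 44.0% ✓; length 25 ✓ — passes.
F3 (18 nt, A=7 T=5 G=5 C=1): 3' end ATT has 0 G/C, need ≥1 ✗; GC 6/18 = 33.3%, outside 41.6–64.4% ✗; length 18 ✓ — fails.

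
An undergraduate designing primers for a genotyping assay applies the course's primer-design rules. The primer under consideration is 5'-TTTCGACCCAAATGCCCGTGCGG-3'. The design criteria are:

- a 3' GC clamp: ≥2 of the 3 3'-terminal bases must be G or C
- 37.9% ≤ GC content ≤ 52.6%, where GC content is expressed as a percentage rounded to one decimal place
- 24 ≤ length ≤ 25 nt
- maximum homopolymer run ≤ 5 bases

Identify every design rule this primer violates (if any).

Base counts: A=4, T=5, G=6, C=8 (length 23).
GC clamp: 3' end CGG has 3 G/C ✓
GC content: GC 14/23 = 60.9%, outside 37.9–52.6% ✗
length: length 23, outside 24–25 ✗
homopolymer run: longest run = 3 ✓

Fails: GC content, length.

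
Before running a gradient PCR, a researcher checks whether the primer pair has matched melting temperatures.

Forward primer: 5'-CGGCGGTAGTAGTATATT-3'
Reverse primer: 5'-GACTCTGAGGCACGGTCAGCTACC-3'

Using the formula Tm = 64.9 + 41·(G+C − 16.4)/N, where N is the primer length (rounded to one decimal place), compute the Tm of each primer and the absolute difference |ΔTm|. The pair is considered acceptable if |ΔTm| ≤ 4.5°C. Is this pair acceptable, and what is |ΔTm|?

|ΔTm| = 16.7°C; the pair is not acceptable.

Forward: G+C = 8, N = 18 → Tm = 64.9 + 41·(8 − 16.4)/18 = 45.8°C.
Reverse: G+C = 15, N = 24 → Tm = 64.9 + 41·(15 − 16.4)/24 = 62.5°C.
|ΔTm| = |45.8 − 62.5| = 16.7°C, > 4.5°C.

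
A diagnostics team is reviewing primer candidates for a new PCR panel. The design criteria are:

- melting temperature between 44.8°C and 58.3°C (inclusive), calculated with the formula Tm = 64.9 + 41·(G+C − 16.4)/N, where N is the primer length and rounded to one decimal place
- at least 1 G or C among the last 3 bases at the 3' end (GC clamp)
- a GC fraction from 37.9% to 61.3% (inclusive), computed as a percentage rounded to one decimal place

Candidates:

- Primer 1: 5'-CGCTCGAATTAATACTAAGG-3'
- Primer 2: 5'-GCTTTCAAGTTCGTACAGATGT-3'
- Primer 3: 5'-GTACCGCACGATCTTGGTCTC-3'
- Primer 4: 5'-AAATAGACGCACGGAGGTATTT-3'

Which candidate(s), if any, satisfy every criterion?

Primer 1, Primer 2 and Primer 3.

Primer 1 (20 nt, A=7 T=5 G=4 C=4): Tm = 64.9 + 41·(8 − 16.4)/20 = 47.7°C ✓; 3' end AGG has 2 G/C ✓; GC 8/20 = 40.0% ✓ — passes.
Primer 2 (22 nt, A=5 T=8 G=5 C=4): Tm = 64.9 + 41·(9 − 16.4)/22 = 51.1°C ✓; 3' end TGT has 1 G/C ✓; GC 9/22 = 40.9% ✓ — passes.
Primer 3 (21 nt, A=3 T=6 G=5 C=7): Tm = 64.9 + 41·(12 − 16.4)/21 = 56.3°C ✓; 3' end CTC has 2 G/C ✓; GC 12/21 = 57.1% ✓ — passes.
Primer 4 (22 nt, A=8 T=5 G=6 C=3): Tm = 64.9 + 41·(9 − 16.4)/22 = 51.1°C ✓; 3' end TTT has 0 G/C, need ≥1 ✗; GC 9/22 = 40.9% ✓ — fails.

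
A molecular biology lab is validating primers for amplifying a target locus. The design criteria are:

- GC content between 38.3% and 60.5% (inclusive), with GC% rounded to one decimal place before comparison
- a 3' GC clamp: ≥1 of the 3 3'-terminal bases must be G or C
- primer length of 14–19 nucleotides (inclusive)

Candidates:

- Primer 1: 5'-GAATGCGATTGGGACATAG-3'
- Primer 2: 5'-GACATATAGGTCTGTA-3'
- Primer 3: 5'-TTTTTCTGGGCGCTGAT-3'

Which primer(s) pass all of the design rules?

Primer 1 (19 nt, A=6 T=4 G=7 C=2): GC 9/19 = 47.4% ✓; 3' end TAG has 1 G/C ✓; length 19 ✓ — passes.
Primer 2 (16 nt, A=5 T=5 G=4 C=2): GC 6/16 = 37.5%, outside 38.3–60.5% ✗; 3' end GTA has 1 G/C ✓; length 16 ✓ — fails.
Primer 3 (17 nt, A=1 T=8 G=5 C=3): GC 8/17 = 47.1% ✓; 3' end GAT has 1 G/C ✓; length 17 ✓ — passes.

Primer 1 and Primer 3.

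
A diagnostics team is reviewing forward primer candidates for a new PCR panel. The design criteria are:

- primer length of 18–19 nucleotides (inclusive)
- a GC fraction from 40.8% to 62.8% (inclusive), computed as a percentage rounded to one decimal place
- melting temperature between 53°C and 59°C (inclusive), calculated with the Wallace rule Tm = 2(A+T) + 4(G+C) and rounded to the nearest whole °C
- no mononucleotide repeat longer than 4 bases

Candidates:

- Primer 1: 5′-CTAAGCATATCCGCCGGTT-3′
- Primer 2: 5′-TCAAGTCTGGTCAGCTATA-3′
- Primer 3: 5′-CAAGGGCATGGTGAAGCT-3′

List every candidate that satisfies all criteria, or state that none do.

Primer 1, Primer 2 and Primer 3.

Primer 1 (19 nt, A=4 T=5 G=4 C=6): length 19 ✓; GC 10/19 = 52.6% ✓; Tm = 2·9 + 4·10 = 58°C ✓; longest run = 2 ✓ — passes.
Primer 2 (19 nt, A=5 T=6 G=4 C=4): length 19 ✓; GC 8/19 = 42.1% ✓; Tm = 2·11 + 4·8 = 54°C ✓; longest run = 2 ✓ — passes.
Primer 3 (18 nt, A=5 T=3 G=7 C=3): length 18 ✓; GC 10/18 = 55.6% ✓; Tm = 2·8 + 4·10 = 56°C ✓; longest run = 3 ✓ — passes.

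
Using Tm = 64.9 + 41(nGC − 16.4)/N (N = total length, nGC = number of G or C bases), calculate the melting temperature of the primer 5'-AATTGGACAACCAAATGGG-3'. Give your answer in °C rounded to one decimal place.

46.8°C

Base counts: A=8, T=3, G=5, C=3; G+C = 8, N = 19.
Tm = 64.9 + 41·(8 − 16.4)/19 = 64.9 + -344.40/19 = 46.8°C.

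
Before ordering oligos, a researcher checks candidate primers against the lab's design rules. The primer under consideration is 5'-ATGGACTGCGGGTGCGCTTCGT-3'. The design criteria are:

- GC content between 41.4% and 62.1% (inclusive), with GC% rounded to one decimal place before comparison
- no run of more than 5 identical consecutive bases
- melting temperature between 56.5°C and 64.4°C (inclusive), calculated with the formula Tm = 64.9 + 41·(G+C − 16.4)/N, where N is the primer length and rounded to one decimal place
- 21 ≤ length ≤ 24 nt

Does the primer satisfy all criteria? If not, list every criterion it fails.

Fails: GC content.

Base counts: A=2, T=6, G=9, C=5 (length 22).
GC content: GC 14/22 = 63.6%, outside 41.4–62.1% ✗
homopolymer run: longest run = 3 ✓
Tm: Tm = 64.9 + 41·(14 − 16.4)/22 = 60.4°C ✓
length: length 22 ✓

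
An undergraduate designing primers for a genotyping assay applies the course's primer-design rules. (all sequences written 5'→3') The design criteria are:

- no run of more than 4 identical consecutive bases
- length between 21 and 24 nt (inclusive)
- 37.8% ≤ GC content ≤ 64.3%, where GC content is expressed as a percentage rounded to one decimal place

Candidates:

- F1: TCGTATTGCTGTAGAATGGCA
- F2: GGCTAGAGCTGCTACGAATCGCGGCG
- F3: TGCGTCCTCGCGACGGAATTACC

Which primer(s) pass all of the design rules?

F1 and F3.

F1 (21 nt, A=5 T=7 G=6 C=3): longest run = 2 ✓; length 21 ✓; GC 9/21 = 42.9% ✓ — passes.
F2 (26 nt, A=5 T=4 G=10 C=7): longest run = 2 ✓; length 26, outside 21–24 ✗; GC 17/26 = 65.4%, outside 37.8–64.3% ✗ — fails.
F3 (23 nt, A=4 T=5 G=6 C=8): longest run = 2 ✓; length 23 ✓; GC 14/23 = 60.9% ✓ — passes.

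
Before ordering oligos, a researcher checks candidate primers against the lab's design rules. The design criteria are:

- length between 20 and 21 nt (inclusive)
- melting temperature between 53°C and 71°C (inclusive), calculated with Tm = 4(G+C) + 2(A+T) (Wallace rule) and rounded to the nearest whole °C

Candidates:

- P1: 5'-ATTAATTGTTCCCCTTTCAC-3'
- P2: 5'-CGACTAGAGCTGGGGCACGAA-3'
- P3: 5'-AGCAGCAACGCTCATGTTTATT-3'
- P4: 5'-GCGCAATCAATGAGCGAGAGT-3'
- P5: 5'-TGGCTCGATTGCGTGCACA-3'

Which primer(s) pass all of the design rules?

P1 (20 nt, A=4 T=9 G=1 C=6): length 20 ✓; Tm = 2·13 + 4·7 = 54°C ✓ — passes.
P2 (21 nt, A=6 T=2 G=8 C=5): length 21 ✓; Tm = 2·8 + 4·13 = 68°C ✓ — passes.
P3 (22 nt, A=6 T=7 G=4 C=5): length 22, outside 20–21 ✗; Tm = 2·13 + 4·9 = 62°C ✓ — fails.
P4 (21 nt, A=7 T=3 G=7 C=4): length 21 ✓; Tm = 2·10 + 4·11 = 64°C ✓ — passes.
P5 (19 nt, A=3 T=5 G=6 C=5): length 19, outside 20–21 ✗; Tm = 2·8 + 4·11 = 60°C ✓ — fails.

P1, P2 and P4.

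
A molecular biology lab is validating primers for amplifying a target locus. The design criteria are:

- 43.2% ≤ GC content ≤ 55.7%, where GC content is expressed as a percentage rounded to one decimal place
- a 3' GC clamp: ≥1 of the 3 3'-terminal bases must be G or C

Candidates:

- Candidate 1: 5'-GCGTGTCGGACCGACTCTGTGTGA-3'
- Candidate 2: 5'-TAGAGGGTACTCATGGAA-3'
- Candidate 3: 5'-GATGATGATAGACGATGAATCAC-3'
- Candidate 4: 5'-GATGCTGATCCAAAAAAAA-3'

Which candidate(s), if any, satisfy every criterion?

Candidate 2 only.

Candidate 1 (24 nt, A=3 T=6 G=9 C=6): GC 15/24 = 62.5%, outside 43.2–55.7% ✗; 3' end TGA has 1 G/C ✓ — fails.
Candidate 2 (18 nt, A=6 T=4 G=6 C=2): GC 8/18 = 44.4% ✓; 3' end GAA has 1 G/C ✓ — passes.
Candidate 3 (23 nt, A=9 T=5 G=6 C=3): GC 9/23 = 39.1%, outside 43.2–55.7% ✗; 3' end CAC has 2 G/C ✓ — fails.
Candidate 4 (19 nt, A=10 T=3 G=3 C=3): GC 6/19 = 31.6%, outside 43.2–55.7% ✗; 3' end AAA has 0 G/C, need ≥1 ✗ — fails.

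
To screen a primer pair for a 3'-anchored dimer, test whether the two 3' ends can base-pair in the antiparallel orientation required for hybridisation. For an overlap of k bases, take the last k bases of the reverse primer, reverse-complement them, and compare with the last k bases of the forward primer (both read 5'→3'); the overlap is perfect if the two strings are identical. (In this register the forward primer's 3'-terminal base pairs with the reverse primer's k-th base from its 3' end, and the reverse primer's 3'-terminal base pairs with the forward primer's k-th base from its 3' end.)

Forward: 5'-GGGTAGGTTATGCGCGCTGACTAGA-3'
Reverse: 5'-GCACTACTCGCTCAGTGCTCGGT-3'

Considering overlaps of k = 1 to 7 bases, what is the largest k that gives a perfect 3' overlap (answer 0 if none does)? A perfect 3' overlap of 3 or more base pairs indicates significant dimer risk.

Longest perfect overlap: 1 complementary base pair; below the dimer-risk threshold (threshold 3).

Last 7 bases (5'→3') — forward …GACTAGA, reverse …GCTCGGT.
Reverse complement of the reverse primer's last 7 bases: ACCGAGC; its first k bases are the reverse complement of the reverse primer's last k bases, so a perfect k-base overlap needs the forward primer's last k bases to equal them.
Comparing (forward last k vs required): k=1: A vs A ✓; k=2: GA vs AC ✗; k=3: AGA vs ACC ✗; k=4: TAGA vs ACCG ✗; k=5: CTAGA vs ACCGA ✗; k=6: ACTAGA vs ACCGAG ✗; k=7: GACTAGA vs ACCGAGC ✗.
Only k = 1 is perfect, so the longest perfect 3' overlap is 1.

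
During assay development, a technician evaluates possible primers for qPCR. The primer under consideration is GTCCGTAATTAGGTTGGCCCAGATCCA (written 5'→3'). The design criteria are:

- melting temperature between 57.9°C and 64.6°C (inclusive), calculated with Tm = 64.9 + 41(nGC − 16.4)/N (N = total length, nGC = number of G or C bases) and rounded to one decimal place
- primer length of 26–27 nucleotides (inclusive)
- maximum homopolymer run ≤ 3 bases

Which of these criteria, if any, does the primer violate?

Meets all criteria.

Base counts: A=6, T=7, G=7, C=7 (length 27).
Tm: Tm = 64.9 + 41·(14 − 16.4)/27 = 61.3°C ✓
length: length 27 ✓
homopolymer run: longest run = 3 ✓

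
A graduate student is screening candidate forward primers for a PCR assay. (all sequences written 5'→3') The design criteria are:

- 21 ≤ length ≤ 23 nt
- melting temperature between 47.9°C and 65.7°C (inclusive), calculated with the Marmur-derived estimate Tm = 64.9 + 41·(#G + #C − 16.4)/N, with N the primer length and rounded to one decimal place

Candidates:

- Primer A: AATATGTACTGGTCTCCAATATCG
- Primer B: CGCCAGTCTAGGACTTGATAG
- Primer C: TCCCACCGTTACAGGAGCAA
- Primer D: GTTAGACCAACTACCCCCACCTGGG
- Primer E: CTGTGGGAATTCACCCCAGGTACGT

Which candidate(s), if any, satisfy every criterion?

Primer B only.

Primer A (24 nt, A=7 T=8 G=4 C=5): length 24, outside 21–23 ✗; Tm = 64.9 + 41·(9 − 16.4)/24 = 52.3°C ✓ — fails.
Primer B (21 nt, A=5 T=5 G=6 C=5): length 21 ✓; Tm = 64.9 + 41·(11 − 16.4)/21 = 54.4°C ✓ — passes.
Primer C (20 nt, A=6 T=3 G=4 C=7): length 20, outside 21–23 ✗; Tm = 64.9 + 41·(11 − 16.4)/20 = 53.8°C ✓ — fails.
Primer D (25 nt, A=6 T=4 G=5 C=10): length 25, outside 21–23 ✗; Tm = 64.9 + 41·(15 − 16.4)/25 = 62.6°C ✓ — fails.
Primer E (25 nt, A=5 T=6 G=7 C=7): length 25, outside 21–23 ✗; Tm = 64.9 + 41·(14 − 16.4)/25 = 61.0°C ✓ — fails.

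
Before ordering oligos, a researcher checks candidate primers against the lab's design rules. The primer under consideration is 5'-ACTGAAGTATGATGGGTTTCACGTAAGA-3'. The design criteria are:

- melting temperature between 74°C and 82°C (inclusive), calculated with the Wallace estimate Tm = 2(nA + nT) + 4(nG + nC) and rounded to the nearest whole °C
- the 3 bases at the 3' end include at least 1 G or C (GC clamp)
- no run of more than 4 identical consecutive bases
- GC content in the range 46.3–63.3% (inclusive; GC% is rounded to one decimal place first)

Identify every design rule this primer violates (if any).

Fails: GC content.

Base counts: A=9, T=8, G=8, C=3 (length 28).
Tm: Tm = 2·17 + 4·11 = 78°C ✓
GC clamp: 3' end AGA has 1 G/C ✓
homopolymer run: longest run = 3 ✓
GC content: GC 11/28 = 39.3%, outside 46.3–63.3% ✗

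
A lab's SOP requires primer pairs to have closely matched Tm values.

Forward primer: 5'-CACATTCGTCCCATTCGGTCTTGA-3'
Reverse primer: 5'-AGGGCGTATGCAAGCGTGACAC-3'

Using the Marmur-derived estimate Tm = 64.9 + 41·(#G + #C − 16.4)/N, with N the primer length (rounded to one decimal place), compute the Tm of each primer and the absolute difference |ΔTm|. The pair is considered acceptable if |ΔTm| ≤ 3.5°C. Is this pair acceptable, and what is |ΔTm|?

|ΔTm| = 1.2°C; the pair is acceptable.

Forward: G+C = 12, N = 24 → Tm = 64.9 + 41·(12 − 16.4)/24 = 57.4°C.
Reverse: G+C = 13, N = 22 → Tm = 64.9 + 41·(13 − 16.4)/22 = 58.6°C.
|ΔTm| = |57.4 − 58.6| = 1.2°C, ≤ 3.5°C.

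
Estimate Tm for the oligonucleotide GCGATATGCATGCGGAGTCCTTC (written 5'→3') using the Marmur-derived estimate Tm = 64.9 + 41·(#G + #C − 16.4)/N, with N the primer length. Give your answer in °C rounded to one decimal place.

58.8°C

Base counts: A=4, T=6, G=7, C=6; G+C = 13, N = 23.
Tm = 64.9 + 41·(13 − 16.4)/23 = 64.9 + -139.40/23 = 58.8°C.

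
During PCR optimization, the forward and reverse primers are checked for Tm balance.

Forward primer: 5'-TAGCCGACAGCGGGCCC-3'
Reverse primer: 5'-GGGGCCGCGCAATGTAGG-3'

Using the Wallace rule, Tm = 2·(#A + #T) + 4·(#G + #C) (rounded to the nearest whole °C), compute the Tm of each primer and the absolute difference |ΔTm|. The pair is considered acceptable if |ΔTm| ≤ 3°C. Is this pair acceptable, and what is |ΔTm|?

Forward: A=3 T=1 G=6 C=7 → Tm = 2·4 + 4·13 = 60°C.
Reverse: A=3 T=2 G=9 C=4 → Tm = 2·5 + 4·13 = 62°C.
|ΔTm| = |60 − 62| = 2°C, ≤ 3°C.

|ΔTm| = 2°C; the pair is acceptable.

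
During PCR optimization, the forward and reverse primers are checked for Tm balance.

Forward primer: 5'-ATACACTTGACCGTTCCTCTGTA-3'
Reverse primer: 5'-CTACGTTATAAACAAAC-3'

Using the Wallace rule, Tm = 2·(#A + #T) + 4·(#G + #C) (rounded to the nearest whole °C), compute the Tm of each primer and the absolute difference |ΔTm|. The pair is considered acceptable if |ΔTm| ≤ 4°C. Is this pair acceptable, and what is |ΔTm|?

|ΔTm| = 22°C; the pair is not acceptable.

Forward: A=5 T=8 G=3 C=7 → Tm = 2·13 + 4·10 = 66°C.
Reverse: A=8 T=4 G=1 C=4 → Tm = 2·12 + 4·5 = 44°C.
|ΔTm| = |66 − 44| = 22°C, > 4°C.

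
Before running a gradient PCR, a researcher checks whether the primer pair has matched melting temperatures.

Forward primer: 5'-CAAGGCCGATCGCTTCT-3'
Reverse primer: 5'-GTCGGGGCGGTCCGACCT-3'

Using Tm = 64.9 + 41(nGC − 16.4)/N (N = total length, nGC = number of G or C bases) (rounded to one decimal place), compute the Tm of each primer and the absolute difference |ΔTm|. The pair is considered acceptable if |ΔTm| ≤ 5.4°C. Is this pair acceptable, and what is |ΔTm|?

|ΔTm| = 9.9°C; the pair is not acceptable.

Forward: G+C = 10, N = 17 → Tm = 64.9 + 41·(10 − 16.4)/17 = 49.5°C.
Reverse: G+C = 14, N = 18 → Tm = 64.9 + 41·(14 − 16.4)/18 = 59.4°C.
|ΔTm| = |49.5 − 59.4| = 9.9°C, > 5.4°C.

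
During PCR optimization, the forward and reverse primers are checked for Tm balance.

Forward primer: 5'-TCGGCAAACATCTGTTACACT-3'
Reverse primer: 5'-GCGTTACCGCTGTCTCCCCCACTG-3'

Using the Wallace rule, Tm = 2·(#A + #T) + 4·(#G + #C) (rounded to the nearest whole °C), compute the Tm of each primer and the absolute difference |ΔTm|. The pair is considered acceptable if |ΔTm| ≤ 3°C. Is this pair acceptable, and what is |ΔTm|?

|ΔTm| = 20°C; the pair is not acceptable.

Forward: A=6 T=6 G=3 C=6 → Tm = 2·12 + 4·9 = 60°C.
Reverse: A=2 T=6 G=5 C=11 → Tm = 2·8 + 4·16 = 80°C.
|ΔTm| = |60 − 80| = 20°C, > 3°C.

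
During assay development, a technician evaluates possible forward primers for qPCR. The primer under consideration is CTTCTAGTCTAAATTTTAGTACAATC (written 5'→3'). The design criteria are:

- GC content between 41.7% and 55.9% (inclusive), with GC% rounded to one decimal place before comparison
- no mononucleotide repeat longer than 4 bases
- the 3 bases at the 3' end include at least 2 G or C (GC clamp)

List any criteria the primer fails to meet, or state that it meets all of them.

Base counts: A=8, T=11, G=2, C=5 (length 26).
GC content: GC 7/26 = 26.9%, outside 41.7–55.9% ✗
homopolymer run: longest run = 4 ✓
GC clamp: 3' end ATC has 1 G/C, need ≥2 ✗

Fails: GC content, GC clamp.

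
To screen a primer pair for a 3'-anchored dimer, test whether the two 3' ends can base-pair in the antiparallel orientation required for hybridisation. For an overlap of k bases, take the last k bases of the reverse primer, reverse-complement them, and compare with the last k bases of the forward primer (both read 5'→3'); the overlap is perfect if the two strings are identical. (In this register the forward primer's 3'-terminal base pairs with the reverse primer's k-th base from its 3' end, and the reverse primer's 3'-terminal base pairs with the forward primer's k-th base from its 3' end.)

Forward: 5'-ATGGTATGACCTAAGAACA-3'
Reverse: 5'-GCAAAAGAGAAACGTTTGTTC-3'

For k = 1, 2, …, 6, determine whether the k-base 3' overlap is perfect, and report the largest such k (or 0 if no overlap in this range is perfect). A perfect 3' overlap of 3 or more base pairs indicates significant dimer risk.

Longest perfect overlap: 5 complementary base pairs; significant dimer risk (threshold 3).

Last 6 bases (5'→3') — forward …AGAACA, reverse …TTGTTC.
Reverse complement of the reverse primer's last 6 bases: GAACAA; its first k bases are the reverse complement of the reverse primer's last k bases, so a perfect k-base overlap needs the forward primer's last k bases to equal them.
Comparing (forward last k vs required): k=1: A vs G ✗; k=2: CA vs GA ✗; k=3: ACA vs GAA ✗; k=4: AACA vs GAAC ✗; k=5: GAACA vs GAACA ✓; k=6: AGAACA vs GAACAA ✗.
Only k = 5 is perfect, so the longest perfect 3' overlap is 5.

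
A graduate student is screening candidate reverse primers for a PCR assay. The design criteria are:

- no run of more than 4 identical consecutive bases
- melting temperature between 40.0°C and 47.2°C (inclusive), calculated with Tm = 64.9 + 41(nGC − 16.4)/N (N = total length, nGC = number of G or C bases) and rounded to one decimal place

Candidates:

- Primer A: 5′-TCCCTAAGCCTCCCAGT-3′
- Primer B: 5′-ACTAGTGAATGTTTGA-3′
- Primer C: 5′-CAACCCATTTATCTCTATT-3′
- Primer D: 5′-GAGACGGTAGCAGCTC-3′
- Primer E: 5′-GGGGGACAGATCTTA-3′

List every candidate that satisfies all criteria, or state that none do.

Primer C only.

Primer A (17 nt, A=3 T=4 G=2 C=8): longest run = 3 ✓; Tm = 64.9 + 41·(10 − 16.4)/17 = 49.5°C, outside 40.0–47.2°C ✗ — fails.
Primer B (16 nt, A=5 T=6 G=4 C=1): longest run = 3 ✓; Tm = 64.9 + 41·(5 − 16.4)/16 = 35.7°C, outside 40.0–47.2°C ✗ — fails.
Primer C (19 nt, A=5 T=8 G=0 C=6): longest run = 3 ✓; Tm = 64.9 + 41·(6 − 16.4)/19 = 42.5°C ✓ — passes.
Primer D (16 nt, A=4 T=2 G=6 C=4): longest run = 2 ✓; Tm = 64.9 + 41·(10 − 16.4)/16 = 48.5°C, outside 40.0–47.2°C ✗ — fails.
Primer E (15 nt, A=4 T=3 G=6 C=2): longest run = 5, exceeds 4 ✗; Tm = 64.9 + 41·(8 − 16.4)/15 = 41.9°C ✓ — fails.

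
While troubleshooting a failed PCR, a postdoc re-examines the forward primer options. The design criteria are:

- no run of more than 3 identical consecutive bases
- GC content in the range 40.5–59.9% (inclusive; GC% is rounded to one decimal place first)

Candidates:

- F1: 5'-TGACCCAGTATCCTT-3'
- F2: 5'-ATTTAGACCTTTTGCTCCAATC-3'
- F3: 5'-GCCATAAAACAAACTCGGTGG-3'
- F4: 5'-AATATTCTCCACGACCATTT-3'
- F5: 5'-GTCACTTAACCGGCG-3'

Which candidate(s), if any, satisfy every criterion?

F1 (15 nt, A=3 T=5 G=2 C=5): longest run = 3 ✓; GC 7/15 = 46.7% ✓ — passes.
F2 (22 nt, A=5 T=9 G=2 C=6): longest run = 4, exceeds 3 ✗; GC 8/22 = 36.4%, outside 40.5–59.9% ✗ — fails.
F3 (21 nt, A=8 T=3 G=5 C=5): longest run = 4, exceeds 3 ✗; GC 10/21 = 47.6% ✓ — fails.
F4 (20 nt, A=6 T=7 G=1 C=6): longest run = 3 ✓; GC 7/20 = 35.0%, outside 40.5–59.9% ✗ — fails.
F5 (15 nt, A=3 T=3 G=4 C=5): longest run = 2 ✓; GC 9/15 = 60.0%, outside 40.5–59.9% ✗ — fails.

F1 only.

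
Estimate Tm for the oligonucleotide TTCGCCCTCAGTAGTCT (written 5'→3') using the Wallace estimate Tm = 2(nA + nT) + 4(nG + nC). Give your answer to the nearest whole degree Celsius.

52°C

Base counts: A=2, T=6, G=3, C=6 (length 17).
Tm = 2·(2+6) + 4·(3+6) = 2·8 + 4·9 = 16 + 36 = 52°C.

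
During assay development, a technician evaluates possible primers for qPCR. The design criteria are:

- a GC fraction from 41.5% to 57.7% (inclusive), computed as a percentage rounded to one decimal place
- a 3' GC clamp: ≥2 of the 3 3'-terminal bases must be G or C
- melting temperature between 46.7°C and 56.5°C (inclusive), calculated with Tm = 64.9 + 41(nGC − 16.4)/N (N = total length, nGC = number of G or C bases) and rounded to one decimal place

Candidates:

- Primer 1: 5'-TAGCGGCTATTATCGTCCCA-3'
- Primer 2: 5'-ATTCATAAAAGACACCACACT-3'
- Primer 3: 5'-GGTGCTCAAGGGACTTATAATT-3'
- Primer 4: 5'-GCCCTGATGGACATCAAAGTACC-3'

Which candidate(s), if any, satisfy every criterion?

Primer 1 (20 nt, A=4 T=6 G=4 C=6): GC 10/20 = 50.0% ✓; 3' end CCA has 2 G/C ✓; Tm = 64.9 + 41·(10 − 16.4)/20 = 51.8°C ✓ — passes.
Primer 2 (21 nt, A=10 T=4 G=1 C=6): GC 7/21 = 33.3%, outside 41.5–57.7% ✗; 3' end ACT has 1 G/C, need ≥2 ✗; Tm = 64.9 + 41·(7 − 16.4)/21 = 46.5°C, outside 46.7–56.5°C ✗ — fails.
Primer 3 (22 nt, A=6 T=7 G=6 C=3): GC 9/22 = 40.9%, outside 41.5–57.7% ✗; 3' end ATT has 0 G/C, need ≥2 ✗; Tm = 64.9 + 41·(9 − 16.4)/22 = 51.1°C ✓ — fails.
Primer 4 (23 nt, A=7 T=4 G=5 C=7): GC 12/23 = 52.2% ✓; 3' end ACC has 2 G/C ✓; Tm = 64.9 + 41·(12 − 16.4)/23 = 57.1°C, outside 46.7–56.5°C ✗ — fails.

Primer 1 only.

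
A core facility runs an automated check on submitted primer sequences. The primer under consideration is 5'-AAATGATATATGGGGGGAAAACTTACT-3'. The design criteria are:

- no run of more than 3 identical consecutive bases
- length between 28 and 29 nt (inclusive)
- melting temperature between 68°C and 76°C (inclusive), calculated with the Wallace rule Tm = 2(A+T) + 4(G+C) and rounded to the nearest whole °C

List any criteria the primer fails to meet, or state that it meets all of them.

Fails: homopolymer run, length.

Base counts: A=11, T=7, G=7, C=2 (length 27).
homopolymer run: longest run = 6, exceeds 3 ✗
length: length 27, outside 28–29 ✗
Tm: Tm = 2·18 + 4·9 = 72°C ✓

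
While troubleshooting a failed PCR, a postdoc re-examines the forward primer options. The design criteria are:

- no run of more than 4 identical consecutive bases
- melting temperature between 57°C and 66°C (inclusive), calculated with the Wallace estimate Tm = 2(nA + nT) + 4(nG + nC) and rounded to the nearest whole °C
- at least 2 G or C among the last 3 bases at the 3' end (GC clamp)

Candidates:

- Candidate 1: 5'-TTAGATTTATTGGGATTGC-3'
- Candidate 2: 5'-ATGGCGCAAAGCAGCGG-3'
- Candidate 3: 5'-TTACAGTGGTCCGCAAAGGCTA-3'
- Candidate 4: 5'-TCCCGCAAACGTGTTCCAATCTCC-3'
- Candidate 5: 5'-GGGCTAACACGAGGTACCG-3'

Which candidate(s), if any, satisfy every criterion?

Candidate 1 (19 nt, A=4 T=9 G=5 C=1): longest run = 3 ✓; Tm = 2·13 + 4·6 = 50°C, outside 57–66°C ✗; 3' end TGC has 2 G/C ✓ — fails.
Candidate 2 (17 nt, A=5 T=1 G=7 C=4): longest run = 3 ✓; Tm = 2·6 + 4·11 = 56°C, outside 57–66°C ✗; 3' end CGG has 3 G/C ✓ — fails.
Candidate 3 (22 nt, A=6 T=5 G=6 C=5): longest run = 3 ✓; Tm = 2·11 + 4·11 = 66°C ✓; 3' end CTA has 1 G/C, need ≥2 ✗ — fails.
Candidate 4 (24 nt, A=5 T=6 G=3 C=10): longest run = 3 ✓; Tm = 2·11 + 4·13 = 74°C, outside 57–66°C ✗; 3' end TCC has 2 G/C ✓ — fails.
Candidate 5 (19 nt, A=5 T=2 G=7 C=5): longest run = 3 ✓; Tm = 2·7 + 4·12 = 62°C ✓; 3' end CCG has 3 G/C ✓ — passes.

Candidate 5 only.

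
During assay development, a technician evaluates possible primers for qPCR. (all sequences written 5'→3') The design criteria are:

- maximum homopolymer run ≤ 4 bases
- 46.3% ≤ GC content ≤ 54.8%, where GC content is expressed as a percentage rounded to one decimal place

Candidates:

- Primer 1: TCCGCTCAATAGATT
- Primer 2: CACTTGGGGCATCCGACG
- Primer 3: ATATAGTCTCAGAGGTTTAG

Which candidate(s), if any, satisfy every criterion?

None of the candidates satisfy all criteria.

Primer 1 (15 nt, A=4 T=5 G=2 C=4): longest run = 2 ✓; GC 6/15 = 40.0%, outside 46.3–54.8% ✗ — fails.
Primer 2 (18 nt, A=3 T=3 G=6 C=6): longest run = 4 ✓; GC 12/18 = 66.7%, outside 46.3–54.8% ✗ — fails.
Primer 3 (20 nt, A=6 T=7 G=5 C=2): longest run = 3 ✓; GC 7/20 = 35.0%, outside 46.3–54.8% ✗ — fails.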